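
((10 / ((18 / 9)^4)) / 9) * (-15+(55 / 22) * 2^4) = 125 / 72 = 1.74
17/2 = 8.50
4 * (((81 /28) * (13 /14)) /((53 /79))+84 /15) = 997663 /25970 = 38.42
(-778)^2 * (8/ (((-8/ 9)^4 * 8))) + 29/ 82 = 40705515169/ 41984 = 969548.28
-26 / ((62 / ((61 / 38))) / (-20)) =7930 / 589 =13.46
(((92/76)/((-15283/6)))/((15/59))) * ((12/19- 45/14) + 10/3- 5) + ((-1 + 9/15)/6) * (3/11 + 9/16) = -973456283/20391434448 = -0.05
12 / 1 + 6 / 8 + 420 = 1731 / 4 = 432.75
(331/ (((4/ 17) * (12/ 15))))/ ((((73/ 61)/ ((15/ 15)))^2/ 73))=104690335/ 1168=89632.14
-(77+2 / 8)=-309 / 4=-77.25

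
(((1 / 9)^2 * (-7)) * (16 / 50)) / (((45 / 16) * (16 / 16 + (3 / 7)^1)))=-3136 / 455625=-0.01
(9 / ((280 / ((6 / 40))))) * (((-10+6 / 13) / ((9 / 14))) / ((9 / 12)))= -0.10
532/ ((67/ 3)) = 1596/ 67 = 23.82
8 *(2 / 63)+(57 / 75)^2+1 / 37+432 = 630620866 / 1456875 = 432.86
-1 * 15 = -15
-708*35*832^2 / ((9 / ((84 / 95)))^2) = -896546373632 / 5415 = -165567197.35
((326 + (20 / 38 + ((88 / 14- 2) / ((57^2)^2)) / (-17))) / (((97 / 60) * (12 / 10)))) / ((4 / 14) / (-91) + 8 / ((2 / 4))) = 62209214002390 / 5912525238777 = 10.52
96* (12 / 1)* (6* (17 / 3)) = 39168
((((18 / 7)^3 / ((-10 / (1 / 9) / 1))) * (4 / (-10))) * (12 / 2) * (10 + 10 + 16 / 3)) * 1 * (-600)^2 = 1418342400 / 343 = 4135109.04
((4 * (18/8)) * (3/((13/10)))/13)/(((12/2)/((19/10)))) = 171/338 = 0.51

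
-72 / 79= -0.91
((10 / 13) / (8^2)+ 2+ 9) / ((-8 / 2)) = -4581 / 1664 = -2.75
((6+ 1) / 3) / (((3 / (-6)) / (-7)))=98 / 3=32.67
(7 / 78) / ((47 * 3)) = 7 / 10998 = 0.00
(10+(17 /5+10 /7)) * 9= 4671 /35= 133.46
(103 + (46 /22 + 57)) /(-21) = -1783 /231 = -7.72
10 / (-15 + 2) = -10 / 13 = -0.77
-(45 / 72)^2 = -25 / 64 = -0.39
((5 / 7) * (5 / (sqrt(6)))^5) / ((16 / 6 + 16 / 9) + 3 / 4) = 15625 * sqrt(6) / 7854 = 4.87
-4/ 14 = -0.29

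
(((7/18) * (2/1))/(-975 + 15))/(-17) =7/146880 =0.00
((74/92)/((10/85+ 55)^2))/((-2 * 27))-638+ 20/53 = -73700490181553/115586374788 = -637.62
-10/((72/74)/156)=-4810/3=-1603.33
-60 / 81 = -20 / 27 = -0.74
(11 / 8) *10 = 55 / 4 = 13.75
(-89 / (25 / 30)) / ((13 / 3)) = -1602 / 65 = -24.65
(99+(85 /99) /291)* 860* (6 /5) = 102171.04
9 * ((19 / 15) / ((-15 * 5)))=-0.15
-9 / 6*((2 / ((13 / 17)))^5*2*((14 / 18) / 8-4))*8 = 12767354144 / 1113879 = 11462.07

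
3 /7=0.43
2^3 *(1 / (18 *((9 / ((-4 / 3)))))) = -16 / 243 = -0.07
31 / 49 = 0.63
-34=-34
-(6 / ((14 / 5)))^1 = -15 / 7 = -2.14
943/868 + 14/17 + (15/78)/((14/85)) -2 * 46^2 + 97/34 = -202669617/47957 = -4226.07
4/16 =1/4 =0.25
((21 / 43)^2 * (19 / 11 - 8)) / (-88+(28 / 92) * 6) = 699867 / 40311898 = 0.02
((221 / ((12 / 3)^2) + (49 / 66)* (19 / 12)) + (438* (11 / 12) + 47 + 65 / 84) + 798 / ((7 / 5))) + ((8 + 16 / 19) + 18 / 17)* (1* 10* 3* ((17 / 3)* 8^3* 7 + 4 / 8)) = 21608953876165 / 3581424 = 6033620.67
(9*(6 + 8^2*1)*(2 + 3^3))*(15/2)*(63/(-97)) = -8632575/97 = -88995.62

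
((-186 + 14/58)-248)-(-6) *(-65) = -23889/29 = -823.76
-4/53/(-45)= 4/2385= 0.00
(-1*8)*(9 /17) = -72 /17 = -4.24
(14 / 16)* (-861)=-753.38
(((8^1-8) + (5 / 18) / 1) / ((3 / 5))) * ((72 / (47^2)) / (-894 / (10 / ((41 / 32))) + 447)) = 16000 / 352510011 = 0.00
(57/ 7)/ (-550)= -57/ 3850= -0.01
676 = 676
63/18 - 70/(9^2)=427/162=2.64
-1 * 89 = -89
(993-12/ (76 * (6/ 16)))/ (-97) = -18859/ 1843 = -10.23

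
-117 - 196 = -313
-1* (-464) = 464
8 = 8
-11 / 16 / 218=-11 / 3488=-0.00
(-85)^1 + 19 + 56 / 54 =-1754 / 27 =-64.96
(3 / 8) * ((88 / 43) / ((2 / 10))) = 3.84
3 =3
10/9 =1.11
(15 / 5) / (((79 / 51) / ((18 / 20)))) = 1377 / 790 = 1.74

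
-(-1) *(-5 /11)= -5 /11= -0.45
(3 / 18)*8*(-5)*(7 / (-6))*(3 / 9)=70 / 27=2.59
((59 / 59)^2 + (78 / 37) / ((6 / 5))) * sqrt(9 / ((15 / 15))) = 306 / 37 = 8.27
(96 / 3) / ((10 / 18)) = 288 / 5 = 57.60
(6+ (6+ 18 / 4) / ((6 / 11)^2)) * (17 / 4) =16847 / 96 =175.49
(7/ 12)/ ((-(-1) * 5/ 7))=49/ 60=0.82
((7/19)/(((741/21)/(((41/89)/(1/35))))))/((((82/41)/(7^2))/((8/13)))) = 2.54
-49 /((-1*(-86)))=-49 /86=-0.57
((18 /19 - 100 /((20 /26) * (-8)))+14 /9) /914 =12827 /625176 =0.02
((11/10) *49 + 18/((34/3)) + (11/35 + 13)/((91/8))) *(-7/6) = -66.10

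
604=604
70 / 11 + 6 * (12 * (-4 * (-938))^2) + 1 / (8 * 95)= 8473531260891 / 8360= 1013580294.36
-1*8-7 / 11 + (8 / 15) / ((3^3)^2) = -1038737 / 120285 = -8.64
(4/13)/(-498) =-2/3237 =-0.00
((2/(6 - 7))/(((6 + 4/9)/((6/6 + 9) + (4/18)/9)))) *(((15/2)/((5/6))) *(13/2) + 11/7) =-1682/9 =-186.89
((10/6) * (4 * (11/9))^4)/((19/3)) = 18740480/124659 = 150.33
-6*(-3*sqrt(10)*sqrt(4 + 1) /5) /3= 6*sqrt(2)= 8.49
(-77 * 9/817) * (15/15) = -693/817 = -0.85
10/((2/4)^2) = 40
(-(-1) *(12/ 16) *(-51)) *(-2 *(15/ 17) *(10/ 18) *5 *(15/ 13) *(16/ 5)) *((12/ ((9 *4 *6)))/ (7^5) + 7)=1058841500/ 218491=4846.16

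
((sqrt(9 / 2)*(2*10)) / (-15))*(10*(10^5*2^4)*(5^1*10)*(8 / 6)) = -3016988933.06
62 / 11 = 5.64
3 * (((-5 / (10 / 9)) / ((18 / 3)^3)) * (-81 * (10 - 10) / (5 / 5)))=0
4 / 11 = 0.36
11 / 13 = 0.85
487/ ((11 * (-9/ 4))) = -1948/ 99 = -19.68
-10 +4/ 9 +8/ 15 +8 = -46/ 45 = -1.02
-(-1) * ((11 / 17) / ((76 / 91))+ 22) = 29425 / 1292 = 22.77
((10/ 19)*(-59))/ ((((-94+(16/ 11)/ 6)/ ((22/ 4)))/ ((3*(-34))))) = -321255/ 1729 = -185.80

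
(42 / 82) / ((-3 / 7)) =-49 / 41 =-1.20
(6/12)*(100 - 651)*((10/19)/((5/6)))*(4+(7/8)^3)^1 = -208017/256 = -812.57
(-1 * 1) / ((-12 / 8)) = 2 / 3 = 0.67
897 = 897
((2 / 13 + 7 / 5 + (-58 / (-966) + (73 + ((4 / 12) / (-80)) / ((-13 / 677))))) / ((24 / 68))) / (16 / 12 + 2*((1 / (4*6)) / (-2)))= 9830981 / 59892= 164.15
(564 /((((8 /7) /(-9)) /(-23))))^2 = 41742167481 /4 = 10435541870.25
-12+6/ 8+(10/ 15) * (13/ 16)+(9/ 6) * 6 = -41/ 24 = -1.71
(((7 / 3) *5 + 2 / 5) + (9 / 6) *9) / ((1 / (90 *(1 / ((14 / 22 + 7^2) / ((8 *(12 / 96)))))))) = 649 / 14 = 46.36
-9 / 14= -0.64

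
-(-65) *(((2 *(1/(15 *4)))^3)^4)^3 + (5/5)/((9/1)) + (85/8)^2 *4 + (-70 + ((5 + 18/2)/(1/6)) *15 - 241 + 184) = 47570201544900167247712500000000000000000000000000000013/30018927059399824200000000000000000000000000000000000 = 1584.67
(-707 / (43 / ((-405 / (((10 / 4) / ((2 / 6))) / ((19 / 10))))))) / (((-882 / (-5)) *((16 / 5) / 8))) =28785 / 1204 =23.91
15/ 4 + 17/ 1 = 83/ 4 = 20.75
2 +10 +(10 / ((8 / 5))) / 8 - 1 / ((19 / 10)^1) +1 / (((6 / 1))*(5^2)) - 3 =422329 / 45600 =9.26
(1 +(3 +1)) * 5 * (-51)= -1275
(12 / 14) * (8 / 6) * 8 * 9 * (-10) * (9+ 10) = -109440 / 7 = -15634.29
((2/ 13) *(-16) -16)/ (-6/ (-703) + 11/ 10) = -1687200/ 101309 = -16.65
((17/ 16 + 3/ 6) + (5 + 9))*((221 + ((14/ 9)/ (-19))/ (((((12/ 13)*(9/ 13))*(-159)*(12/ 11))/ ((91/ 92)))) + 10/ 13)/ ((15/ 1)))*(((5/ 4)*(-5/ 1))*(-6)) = 1939323400014965/ 224764720128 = 8628.24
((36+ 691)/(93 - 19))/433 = 727/32042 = 0.02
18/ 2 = 9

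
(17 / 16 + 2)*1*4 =49 / 4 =12.25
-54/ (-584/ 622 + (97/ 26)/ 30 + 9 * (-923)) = 13099320/ 2015309653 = 0.01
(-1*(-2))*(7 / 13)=14 / 13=1.08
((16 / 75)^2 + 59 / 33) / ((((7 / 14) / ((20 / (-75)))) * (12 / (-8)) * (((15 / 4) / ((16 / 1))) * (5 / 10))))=232327168 / 41765625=5.56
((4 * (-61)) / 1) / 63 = -244 / 63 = -3.87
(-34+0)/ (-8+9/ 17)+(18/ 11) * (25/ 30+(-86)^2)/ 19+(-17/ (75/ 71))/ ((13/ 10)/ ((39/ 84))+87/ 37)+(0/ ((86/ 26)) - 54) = 221768599258/ 379432185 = 584.47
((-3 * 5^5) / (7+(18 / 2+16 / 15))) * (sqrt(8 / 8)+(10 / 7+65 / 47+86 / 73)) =-4212984375 / 1537088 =-2740.89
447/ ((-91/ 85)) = -37995/ 91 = -417.53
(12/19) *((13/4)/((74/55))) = 2145/1406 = 1.53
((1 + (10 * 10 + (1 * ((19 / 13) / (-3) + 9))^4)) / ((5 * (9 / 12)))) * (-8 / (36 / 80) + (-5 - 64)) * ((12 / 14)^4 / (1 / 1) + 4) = -84332108908839440 / 149973439707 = -562313.63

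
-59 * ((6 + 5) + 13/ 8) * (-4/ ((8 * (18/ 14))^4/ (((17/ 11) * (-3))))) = -1.23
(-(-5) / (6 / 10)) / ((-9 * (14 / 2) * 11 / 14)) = -50 / 297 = -0.17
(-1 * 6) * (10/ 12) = -5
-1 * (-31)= 31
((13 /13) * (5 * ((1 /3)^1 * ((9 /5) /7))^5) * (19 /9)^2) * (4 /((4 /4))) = 4332 /10504375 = 0.00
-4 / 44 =-0.09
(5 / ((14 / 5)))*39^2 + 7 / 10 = 95087 / 35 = 2716.77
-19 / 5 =-3.80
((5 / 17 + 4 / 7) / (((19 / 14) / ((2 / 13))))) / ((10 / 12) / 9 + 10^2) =22248 / 22695595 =0.00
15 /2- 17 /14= 44 /7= 6.29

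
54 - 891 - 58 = -895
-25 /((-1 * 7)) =25 /7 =3.57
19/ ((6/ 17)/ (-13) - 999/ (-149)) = 625651/ 219885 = 2.85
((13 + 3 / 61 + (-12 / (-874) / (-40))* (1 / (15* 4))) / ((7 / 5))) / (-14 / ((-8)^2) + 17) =278281478 / 501018315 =0.56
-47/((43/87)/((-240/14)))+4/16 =1963021/1204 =1630.42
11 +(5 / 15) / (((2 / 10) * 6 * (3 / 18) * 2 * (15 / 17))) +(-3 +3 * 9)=647 / 18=35.94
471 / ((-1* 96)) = -157 / 32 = -4.91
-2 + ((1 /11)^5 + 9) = 1127358 /161051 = 7.00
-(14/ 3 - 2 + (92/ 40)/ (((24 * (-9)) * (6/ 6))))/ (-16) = 5737/ 34560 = 0.17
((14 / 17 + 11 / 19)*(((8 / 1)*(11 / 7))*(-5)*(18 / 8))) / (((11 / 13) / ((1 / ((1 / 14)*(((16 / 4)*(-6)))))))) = 88335 / 646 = 136.74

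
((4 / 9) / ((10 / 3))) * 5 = 2 / 3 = 0.67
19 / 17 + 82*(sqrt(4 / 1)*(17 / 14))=23831 / 119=200.26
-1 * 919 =-919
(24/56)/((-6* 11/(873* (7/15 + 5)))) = -11931/385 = -30.99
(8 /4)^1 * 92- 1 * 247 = -63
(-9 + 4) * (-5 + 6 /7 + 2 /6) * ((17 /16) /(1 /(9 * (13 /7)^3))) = 2801175 /2401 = 1166.67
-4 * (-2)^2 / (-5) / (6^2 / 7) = 28 / 45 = 0.62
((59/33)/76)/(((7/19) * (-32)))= -59/29568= -0.00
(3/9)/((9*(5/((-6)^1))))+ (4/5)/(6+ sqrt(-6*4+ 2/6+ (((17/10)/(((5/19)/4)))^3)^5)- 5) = -4271781441524108487250385355241918567950028/96115082434292440962002113564785361382391255+ 12207031250*sqrt(12815344324572325461608663711809587490959459)/2135890720762054243600046968106341364053139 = -0.04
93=93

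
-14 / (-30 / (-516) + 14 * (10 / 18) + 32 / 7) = -75852 / 67223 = -1.13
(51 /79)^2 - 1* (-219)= 1369380 /6241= 219.42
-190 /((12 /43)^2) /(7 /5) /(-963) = 878275 /485352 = 1.81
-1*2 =-2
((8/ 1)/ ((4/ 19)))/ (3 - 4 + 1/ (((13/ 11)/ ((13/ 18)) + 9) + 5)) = -6536/ 161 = -40.60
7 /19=0.37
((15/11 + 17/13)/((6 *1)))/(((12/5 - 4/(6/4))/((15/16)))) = -14325/9152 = -1.57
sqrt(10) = 3.16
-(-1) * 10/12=5/6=0.83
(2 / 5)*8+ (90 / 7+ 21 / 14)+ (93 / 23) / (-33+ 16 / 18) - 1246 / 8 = -128716689 / 930580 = -138.32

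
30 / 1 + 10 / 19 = 580 / 19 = 30.53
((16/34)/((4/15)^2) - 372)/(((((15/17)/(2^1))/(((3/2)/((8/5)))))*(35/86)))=-534189/280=-1907.82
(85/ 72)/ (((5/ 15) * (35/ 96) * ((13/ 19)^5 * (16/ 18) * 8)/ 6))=1136529441/ 20792408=54.66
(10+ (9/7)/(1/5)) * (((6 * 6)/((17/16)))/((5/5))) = 66240/119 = 556.64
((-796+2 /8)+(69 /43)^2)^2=34413745540329 /54700816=629126.73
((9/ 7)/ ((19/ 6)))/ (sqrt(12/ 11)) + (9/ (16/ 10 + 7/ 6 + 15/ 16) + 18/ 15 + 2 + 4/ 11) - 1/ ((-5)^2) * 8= 9 * sqrt(33)/ 133 + 1386988/ 244475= 6.06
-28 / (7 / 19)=-76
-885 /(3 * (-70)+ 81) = 295 /43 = 6.86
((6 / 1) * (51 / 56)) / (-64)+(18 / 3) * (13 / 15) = 45827 / 8960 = 5.11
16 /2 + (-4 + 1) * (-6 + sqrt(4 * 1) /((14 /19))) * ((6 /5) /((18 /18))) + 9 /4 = 22.08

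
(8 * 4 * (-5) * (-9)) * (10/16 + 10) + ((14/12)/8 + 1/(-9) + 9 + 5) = 2205221/144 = 15314.03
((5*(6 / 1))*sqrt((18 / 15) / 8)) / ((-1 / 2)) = -6*sqrt(15) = -23.24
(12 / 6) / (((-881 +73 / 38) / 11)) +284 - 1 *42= 8083174 / 33405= 241.97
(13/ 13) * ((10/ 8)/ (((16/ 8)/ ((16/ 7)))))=1.43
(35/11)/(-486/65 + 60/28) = -15925/26697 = -0.60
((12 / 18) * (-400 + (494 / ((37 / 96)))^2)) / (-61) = -4496976352 / 250527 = -17950.07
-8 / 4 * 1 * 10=-20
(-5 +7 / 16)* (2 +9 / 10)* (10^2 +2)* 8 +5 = -107917 / 10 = -10791.70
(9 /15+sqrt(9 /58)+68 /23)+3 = 3 * sqrt(58) /58+754 /115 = 6.95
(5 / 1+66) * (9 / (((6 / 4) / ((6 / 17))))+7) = 11005 / 17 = 647.35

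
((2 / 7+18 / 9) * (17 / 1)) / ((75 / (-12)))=-1088 / 175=-6.22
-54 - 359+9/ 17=-7012/ 17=-412.47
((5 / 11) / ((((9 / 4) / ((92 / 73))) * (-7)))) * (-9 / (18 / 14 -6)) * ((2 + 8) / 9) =-18400 / 238491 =-0.08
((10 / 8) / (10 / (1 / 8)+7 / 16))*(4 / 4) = 20 / 1287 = 0.02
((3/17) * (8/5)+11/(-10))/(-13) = 139/2210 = 0.06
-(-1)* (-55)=-55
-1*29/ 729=-0.04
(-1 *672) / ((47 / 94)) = -1344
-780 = -780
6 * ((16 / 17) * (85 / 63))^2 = 12800 / 1323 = 9.67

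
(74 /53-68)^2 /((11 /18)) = 224296200 /30899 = 7259.01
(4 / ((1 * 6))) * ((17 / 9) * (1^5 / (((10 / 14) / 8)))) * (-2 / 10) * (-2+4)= -5.64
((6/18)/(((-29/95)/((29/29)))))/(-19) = 5/87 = 0.06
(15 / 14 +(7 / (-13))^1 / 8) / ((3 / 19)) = 13889 / 2184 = 6.36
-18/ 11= -1.64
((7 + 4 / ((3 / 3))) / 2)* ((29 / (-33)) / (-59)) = 29 / 354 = 0.08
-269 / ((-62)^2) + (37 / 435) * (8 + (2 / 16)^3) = 130699109 / 214033920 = 0.61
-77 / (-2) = 77 / 2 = 38.50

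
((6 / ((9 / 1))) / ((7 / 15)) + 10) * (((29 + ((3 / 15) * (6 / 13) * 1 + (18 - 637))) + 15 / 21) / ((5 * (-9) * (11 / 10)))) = 953184 / 7007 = 136.03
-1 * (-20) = 20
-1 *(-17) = 17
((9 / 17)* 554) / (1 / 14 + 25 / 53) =3699612 / 6851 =540.01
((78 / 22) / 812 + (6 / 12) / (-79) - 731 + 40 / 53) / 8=-27309993889 / 299186272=-91.28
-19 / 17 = -1.12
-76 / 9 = -8.44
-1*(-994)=994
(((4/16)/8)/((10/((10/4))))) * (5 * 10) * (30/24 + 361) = 141.50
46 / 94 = 23 / 47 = 0.49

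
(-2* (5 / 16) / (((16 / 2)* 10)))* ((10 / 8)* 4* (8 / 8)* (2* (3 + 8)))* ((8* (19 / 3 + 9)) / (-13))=1265 / 156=8.11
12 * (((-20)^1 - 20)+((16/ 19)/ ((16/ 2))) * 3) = -9048/ 19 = -476.21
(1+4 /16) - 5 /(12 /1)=5 /6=0.83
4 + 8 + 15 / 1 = 27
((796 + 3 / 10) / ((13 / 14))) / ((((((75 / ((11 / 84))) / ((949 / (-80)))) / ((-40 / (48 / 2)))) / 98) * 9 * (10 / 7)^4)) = 752281706561 / 9720000000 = 77.40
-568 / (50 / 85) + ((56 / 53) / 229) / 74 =-2168104992 / 2245345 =-965.60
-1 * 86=-86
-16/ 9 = -1.78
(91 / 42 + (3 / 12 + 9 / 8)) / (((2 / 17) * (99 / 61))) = 88145 / 4752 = 18.55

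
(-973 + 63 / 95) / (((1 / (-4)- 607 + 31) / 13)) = 4803344 / 218975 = 21.94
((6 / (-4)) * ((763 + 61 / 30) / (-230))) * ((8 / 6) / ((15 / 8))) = 91804 / 25875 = 3.55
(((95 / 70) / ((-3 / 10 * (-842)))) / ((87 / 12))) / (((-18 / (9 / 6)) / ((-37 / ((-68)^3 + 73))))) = -3515 / 483589137906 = -0.00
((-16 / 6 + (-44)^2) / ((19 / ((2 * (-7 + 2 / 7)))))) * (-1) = 545200 / 399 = 1366.42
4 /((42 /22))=44 /21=2.10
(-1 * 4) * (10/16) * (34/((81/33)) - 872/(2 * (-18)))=-2570/27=-95.19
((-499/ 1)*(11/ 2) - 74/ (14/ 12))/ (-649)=39311/ 9086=4.33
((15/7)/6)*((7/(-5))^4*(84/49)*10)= 588/25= 23.52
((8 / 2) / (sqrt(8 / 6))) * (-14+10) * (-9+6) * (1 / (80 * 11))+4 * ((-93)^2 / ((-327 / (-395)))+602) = 3 * sqrt(3) / 110+4817612 / 109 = 44198.32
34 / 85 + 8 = 42 / 5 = 8.40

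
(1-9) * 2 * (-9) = 144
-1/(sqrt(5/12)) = -2*sqrt(15)/5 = -1.55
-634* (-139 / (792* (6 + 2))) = 44063 / 3168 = 13.91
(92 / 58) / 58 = 23 / 841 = 0.03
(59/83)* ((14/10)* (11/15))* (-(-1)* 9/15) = 4543/10375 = 0.44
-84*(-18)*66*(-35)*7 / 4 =-6112260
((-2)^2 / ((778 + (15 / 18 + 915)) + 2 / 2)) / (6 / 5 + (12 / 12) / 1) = 120 / 111859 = 0.00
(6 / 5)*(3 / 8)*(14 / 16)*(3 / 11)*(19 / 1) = 2.04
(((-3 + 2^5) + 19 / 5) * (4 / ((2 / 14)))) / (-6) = -2296 / 15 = -153.07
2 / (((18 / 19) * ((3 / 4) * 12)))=19 / 81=0.23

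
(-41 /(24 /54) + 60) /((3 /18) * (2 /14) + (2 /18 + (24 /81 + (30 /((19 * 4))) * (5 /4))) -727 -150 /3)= 926478 /22295093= 0.04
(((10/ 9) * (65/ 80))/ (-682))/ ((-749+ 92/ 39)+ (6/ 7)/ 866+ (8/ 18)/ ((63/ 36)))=2561195/ 1444141285312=0.00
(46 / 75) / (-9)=-46 / 675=-0.07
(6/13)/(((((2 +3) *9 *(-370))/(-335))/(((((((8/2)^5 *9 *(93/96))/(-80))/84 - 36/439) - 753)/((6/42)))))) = -517754493/10557950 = -49.04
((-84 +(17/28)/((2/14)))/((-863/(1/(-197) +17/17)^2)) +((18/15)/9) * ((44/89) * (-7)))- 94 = -94.37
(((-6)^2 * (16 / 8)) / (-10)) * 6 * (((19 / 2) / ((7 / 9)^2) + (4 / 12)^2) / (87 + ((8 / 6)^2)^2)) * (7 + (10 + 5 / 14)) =-1647349002 / 12524645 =-131.53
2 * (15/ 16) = 15/ 8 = 1.88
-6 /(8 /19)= -57 /4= -14.25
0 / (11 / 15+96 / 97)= 0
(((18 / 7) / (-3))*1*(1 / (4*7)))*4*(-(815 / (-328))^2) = 1992675 / 2635808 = 0.76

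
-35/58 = -0.60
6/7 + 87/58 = 33/14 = 2.36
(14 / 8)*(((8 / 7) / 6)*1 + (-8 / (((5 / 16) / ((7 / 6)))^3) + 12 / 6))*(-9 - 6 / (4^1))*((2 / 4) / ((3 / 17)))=582073387 / 27000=21558.27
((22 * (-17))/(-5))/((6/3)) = 187/5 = 37.40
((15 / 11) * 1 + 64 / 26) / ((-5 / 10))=-1094 / 143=-7.65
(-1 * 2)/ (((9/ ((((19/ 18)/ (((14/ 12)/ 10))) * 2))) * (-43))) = 760/ 8127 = 0.09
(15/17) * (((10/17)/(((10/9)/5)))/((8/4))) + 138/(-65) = -35889/37570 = -0.96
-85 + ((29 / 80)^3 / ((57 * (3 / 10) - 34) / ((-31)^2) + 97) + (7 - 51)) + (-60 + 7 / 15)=-8996495228411 / 47718451200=-188.53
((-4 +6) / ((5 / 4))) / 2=4 / 5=0.80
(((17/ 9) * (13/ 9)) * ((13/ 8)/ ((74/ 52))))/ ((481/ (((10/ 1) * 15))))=71825/ 73926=0.97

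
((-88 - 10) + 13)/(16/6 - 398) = 255/1186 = 0.22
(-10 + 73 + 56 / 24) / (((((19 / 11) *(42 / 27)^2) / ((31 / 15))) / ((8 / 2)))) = 12276 / 95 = 129.22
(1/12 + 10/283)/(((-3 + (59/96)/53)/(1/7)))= -170872/30121105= -0.01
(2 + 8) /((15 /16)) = 32 /3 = 10.67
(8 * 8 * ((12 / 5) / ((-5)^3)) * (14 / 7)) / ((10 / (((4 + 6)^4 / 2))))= -6144 / 5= -1228.80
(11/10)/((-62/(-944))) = 2596/155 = 16.75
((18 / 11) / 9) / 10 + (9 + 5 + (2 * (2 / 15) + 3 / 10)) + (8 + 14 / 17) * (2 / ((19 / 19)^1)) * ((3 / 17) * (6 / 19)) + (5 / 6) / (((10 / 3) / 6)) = 15464114 / 906015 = 17.07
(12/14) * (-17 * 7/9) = -34/3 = -11.33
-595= -595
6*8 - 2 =46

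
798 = 798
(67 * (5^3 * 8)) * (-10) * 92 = -61640000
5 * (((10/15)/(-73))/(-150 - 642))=5/86724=0.00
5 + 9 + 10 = 24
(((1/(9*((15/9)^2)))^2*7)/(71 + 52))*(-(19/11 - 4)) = 7/33825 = 0.00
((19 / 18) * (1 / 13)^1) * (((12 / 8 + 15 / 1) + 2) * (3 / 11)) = 703 / 1716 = 0.41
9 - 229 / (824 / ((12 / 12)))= 7187 / 824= 8.72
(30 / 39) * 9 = 90 / 13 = 6.92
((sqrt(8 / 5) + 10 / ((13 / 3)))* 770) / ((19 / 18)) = 5544* sqrt(10) / 19 + 415800 / 247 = 2606.12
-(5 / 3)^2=-25 / 9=-2.78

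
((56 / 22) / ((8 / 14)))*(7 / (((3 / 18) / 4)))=8232 / 11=748.36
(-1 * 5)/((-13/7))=35/13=2.69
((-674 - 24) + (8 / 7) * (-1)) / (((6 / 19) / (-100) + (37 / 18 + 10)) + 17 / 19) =-20921850 / 387443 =-54.00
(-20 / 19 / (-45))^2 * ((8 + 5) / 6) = 104 / 87723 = 0.00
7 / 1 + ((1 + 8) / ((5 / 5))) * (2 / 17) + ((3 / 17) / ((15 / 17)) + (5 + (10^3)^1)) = 86127 / 85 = 1013.26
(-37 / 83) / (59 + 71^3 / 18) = -666 / 29794759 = -0.00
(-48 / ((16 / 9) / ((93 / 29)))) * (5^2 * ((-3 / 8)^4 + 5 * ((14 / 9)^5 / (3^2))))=-10996.08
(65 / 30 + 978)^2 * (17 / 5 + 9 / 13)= 4599959413 / 1170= 3931589.24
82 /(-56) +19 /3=409 /84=4.87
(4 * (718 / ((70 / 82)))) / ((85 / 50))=235504 / 119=1979.03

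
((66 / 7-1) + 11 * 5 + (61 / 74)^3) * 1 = 181508323 / 2836568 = 63.99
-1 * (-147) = 147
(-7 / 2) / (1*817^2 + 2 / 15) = -105 / 20024674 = -0.00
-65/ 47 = -1.38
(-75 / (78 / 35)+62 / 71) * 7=-423591 / 1846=-229.46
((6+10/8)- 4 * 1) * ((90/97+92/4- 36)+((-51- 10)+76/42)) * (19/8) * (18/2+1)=-5500.59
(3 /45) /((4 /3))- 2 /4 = -0.45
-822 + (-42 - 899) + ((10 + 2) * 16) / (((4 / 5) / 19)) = 2797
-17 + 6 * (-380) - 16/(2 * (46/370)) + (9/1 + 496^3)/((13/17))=47710656452/299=159567412.88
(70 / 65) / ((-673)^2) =14 / 5888077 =0.00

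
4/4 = 1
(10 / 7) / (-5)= -2 / 7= -0.29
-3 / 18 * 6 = -1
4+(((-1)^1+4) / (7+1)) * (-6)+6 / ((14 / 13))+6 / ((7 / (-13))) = -107 / 28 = -3.82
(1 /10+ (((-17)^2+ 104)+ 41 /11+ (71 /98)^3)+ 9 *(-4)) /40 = 18698110941 /2070622400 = 9.03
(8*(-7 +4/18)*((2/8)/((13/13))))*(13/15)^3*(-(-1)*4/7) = -1072136/212625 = -5.04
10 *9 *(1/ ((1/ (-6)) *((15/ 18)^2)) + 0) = -777.60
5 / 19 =0.26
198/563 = 0.35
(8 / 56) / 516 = 0.00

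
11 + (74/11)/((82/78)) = 7847/451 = 17.40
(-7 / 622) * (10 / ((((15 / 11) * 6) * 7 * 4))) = -11 / 22392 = -0.00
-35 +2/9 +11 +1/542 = -115979/4878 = -23.78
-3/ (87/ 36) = -36/ 29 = -1.24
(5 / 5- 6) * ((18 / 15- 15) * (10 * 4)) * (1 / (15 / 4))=736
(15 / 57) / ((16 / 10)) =25 / 152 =0.16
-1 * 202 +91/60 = -12029/60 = -200.48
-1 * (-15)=15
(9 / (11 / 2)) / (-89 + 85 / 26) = -156 / 8173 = -0.02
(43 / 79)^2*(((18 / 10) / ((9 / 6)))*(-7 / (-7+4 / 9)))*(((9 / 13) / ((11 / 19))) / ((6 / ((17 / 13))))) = 338627709 / 3422595605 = 0.10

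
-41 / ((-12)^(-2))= -5904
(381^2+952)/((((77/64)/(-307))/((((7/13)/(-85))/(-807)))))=-260984384/891735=-292.67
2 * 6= 12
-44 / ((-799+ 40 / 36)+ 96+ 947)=-198 / 1103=-0.18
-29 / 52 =-0.56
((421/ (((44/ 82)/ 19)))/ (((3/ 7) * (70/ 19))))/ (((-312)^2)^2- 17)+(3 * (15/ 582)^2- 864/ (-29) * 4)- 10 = 93152523730221913583/ 853245058161097470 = 109.17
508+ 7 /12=6103 /12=508.58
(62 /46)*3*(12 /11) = 4.41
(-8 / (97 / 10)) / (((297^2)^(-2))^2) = -4843302352113267020880 / 97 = -49930952083641928050.31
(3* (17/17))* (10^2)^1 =300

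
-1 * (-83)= 83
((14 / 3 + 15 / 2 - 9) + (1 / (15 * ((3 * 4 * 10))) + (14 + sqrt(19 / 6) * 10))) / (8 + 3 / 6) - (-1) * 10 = 10 * sqrt(114) / 51 + 183901 / 15300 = 14.11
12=12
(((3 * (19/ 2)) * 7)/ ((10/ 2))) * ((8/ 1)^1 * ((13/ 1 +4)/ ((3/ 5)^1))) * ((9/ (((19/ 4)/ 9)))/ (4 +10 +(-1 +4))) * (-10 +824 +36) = 7711200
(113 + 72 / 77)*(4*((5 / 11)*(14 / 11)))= 350920 / 1331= 263.65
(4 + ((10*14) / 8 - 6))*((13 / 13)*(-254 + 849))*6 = 55335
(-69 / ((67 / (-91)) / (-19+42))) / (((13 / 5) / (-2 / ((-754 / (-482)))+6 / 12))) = -32604915 / 50518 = -645.41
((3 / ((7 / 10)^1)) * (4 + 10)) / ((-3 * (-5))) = 4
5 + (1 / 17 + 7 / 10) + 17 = 3869 / 170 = 22.76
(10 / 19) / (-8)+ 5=375 / 76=4.93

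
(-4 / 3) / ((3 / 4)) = -16 / 9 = -1.78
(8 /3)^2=7.11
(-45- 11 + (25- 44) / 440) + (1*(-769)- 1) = -363459 / 440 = -826.04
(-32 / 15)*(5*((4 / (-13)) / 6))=64 / 117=0.55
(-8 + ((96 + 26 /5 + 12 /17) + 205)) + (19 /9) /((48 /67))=11084029 /36720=301.85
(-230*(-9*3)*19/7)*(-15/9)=-196650/7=-28092.86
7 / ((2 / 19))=133 / 2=66.50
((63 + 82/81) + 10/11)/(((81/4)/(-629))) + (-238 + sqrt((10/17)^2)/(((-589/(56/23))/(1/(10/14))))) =-37473093422746/16620909129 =-2254.58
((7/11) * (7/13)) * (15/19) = 0.27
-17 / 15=-1.13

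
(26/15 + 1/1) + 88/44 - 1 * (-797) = 12026/15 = 801.73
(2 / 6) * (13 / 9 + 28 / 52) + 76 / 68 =10613 / 5967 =1.78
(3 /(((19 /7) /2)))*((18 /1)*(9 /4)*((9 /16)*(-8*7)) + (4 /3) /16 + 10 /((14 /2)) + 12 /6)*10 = -534340 /19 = -28123.16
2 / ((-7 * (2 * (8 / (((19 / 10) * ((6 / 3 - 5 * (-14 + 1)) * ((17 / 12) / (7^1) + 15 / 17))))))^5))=-29812548785258002760556847203157 / 2179259735632331459788800000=-13680.13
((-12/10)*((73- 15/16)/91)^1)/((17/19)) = -65721/61880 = -1.06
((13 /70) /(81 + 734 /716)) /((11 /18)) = 41886 /11305525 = 0.00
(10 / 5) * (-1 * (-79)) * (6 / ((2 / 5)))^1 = 2370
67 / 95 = 0.71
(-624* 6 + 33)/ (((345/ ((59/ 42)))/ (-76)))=2773354/ 2415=1148.39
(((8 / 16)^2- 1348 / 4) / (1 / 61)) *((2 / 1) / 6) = -6847.25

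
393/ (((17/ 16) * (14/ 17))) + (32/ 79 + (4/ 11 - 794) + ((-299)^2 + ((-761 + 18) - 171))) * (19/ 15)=111527.92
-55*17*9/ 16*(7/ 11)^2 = -37485/ 176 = -212.98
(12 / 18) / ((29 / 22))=44 / 87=0.51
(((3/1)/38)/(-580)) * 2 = -3/11020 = -0.00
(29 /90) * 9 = 29 /10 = 2.90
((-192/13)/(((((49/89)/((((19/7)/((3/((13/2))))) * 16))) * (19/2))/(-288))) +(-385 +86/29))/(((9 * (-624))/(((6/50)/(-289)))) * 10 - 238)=757367775/1345349276614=0.00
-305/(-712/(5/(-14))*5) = -305/9968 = -0.03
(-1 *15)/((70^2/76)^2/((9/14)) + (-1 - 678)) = -48735/18802679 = -0.00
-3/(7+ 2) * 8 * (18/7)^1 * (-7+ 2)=240/7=34.29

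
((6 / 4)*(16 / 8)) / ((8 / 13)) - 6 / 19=693 / 152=4.56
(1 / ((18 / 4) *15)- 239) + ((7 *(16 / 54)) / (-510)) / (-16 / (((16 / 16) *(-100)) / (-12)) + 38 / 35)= -120112699 / 502605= -238.98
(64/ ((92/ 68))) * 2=2176/ 23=94.61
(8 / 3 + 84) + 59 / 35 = 9277 / 105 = 88.35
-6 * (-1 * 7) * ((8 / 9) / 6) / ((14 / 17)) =68 / 9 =7.56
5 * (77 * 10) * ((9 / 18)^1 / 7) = 275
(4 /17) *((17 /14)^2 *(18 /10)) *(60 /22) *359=329562 /539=611.43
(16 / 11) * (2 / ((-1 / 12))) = -384 / 11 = -34.91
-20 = -20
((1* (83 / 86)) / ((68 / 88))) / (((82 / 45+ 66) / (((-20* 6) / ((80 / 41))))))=-5053455 / 4462024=-1.13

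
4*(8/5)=6.40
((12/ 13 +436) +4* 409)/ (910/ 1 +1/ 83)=2236684/ 981903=2.28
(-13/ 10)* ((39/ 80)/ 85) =-507/ 68000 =-0.01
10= 10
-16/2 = -8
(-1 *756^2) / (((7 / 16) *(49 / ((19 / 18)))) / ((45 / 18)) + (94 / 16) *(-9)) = 48263040 / 3779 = 12771.38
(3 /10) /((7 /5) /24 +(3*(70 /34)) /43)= 1.49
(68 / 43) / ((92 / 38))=646 / 989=0.65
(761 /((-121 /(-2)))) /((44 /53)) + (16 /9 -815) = -19120181 /23958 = -798.07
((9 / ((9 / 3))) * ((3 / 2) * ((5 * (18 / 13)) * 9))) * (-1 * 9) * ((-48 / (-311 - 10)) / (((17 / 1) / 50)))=-26244000 / 23647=-1109.82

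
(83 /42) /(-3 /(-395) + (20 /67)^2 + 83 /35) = 147171865 /183807852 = 0.80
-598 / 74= -299 / 37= -8.08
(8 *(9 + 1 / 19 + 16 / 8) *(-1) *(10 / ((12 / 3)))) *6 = -25200 / 19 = -1326.32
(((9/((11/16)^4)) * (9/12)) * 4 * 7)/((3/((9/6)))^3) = 1548288/14641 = 105.75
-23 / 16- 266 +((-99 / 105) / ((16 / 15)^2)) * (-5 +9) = -121297 / 448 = -270.75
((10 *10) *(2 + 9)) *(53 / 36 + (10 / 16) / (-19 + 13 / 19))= 3303025 / 2088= 1581.91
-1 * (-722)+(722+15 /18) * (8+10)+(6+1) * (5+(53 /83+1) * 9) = 13871.23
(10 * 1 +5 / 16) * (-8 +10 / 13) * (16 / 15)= -1034 / 13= -79.54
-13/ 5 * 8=-104/ 5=-20.80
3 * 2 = 6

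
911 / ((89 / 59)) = 53749 / 89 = 603.92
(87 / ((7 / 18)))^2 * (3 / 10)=3678534 / 245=15014.42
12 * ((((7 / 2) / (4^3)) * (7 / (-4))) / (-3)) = 49 / 128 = 0.38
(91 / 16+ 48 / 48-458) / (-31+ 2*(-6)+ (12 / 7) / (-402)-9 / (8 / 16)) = 7.40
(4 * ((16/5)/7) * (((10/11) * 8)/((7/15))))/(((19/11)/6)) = 92160/931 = 98.99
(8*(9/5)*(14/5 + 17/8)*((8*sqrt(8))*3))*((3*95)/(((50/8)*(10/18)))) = 174633408*sqrt(2)/625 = 395150.29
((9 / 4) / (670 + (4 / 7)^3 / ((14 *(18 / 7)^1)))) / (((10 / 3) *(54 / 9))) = 27783 / 165464480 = 0.00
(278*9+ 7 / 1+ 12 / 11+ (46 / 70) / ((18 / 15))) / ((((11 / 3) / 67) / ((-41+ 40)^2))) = 77714305 / 1694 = 45876.21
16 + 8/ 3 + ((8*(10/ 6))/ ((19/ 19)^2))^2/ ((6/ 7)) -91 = 3647/ 27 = 135.07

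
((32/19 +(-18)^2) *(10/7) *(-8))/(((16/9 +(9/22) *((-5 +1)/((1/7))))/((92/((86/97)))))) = 39913.47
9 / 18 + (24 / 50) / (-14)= 163 / 350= 0.47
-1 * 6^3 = -216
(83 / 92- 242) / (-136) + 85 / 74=1352457 / 462944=2.92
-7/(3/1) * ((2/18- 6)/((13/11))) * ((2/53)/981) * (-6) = -308/114777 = -0.00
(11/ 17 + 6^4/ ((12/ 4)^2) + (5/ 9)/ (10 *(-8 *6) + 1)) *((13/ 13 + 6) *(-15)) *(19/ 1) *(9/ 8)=-2643540585/ 8143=-324639.64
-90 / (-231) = 30 / 77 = 0.39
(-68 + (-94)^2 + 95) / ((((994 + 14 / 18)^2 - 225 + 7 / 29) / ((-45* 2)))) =-1873726830 / 2324002103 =-0.81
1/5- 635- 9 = -3219/5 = -643.80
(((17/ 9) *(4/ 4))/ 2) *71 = 67.06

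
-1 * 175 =-175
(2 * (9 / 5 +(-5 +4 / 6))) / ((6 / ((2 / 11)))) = -76 / 495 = -0.15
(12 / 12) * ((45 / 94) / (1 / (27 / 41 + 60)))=111915 / 3854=29.04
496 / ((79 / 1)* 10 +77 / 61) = 976 / 1557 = 0.63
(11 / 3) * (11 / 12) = 121 / 36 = 3.36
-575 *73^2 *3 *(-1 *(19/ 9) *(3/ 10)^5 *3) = 565891839/ 4000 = 141472.96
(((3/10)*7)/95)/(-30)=-7/9500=-0.00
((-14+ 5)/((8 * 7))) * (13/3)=-39/56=-0.70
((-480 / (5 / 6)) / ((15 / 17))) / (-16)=204 / 5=40.80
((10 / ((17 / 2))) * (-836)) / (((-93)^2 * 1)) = -16720 / 147033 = -0.11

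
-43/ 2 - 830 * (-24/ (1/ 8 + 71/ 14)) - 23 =735047/ 194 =3788.90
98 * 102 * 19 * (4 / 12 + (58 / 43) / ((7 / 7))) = 13737836 / 43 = 319484.56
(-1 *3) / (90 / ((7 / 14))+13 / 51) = -153 / 9193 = -0.02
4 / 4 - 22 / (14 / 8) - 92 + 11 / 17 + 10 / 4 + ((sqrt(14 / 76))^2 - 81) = -409784 / 2261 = -181.24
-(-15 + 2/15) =223/15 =14.87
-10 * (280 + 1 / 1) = -2810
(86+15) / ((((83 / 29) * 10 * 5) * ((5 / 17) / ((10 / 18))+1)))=49793 / 107900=0.46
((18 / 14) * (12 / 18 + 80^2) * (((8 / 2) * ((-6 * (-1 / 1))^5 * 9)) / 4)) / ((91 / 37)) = 149165437248 / 637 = 234168661.30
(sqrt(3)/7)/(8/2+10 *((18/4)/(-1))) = -sqrt(3)/287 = -0.01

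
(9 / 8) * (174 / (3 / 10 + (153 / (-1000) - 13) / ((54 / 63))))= -1174500 / 90271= -13.01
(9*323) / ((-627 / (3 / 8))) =-153 / 88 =-1.74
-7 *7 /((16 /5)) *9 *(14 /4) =-15435 /32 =-482.34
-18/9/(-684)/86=1/29412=0.00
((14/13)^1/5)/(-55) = -0.00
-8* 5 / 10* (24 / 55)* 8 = -768 / 55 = -13.96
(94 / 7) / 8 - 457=-12749 / 28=-455.32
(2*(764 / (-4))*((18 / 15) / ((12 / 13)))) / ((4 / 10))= -2483 / 2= -1241.50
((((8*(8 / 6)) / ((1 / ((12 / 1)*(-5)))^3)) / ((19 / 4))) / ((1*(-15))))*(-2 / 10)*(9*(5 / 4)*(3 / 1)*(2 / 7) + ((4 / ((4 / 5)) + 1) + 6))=-139972.33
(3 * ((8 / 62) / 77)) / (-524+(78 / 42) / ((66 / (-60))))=-6 / 627409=-0.00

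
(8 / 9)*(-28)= -224 / 9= -24.89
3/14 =0.21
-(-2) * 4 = 8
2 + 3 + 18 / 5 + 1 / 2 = 91 / 10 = 9.10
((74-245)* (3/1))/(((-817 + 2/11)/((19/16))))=35739/47920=0.75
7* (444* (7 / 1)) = 21756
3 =3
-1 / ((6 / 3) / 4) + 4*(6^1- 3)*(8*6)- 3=571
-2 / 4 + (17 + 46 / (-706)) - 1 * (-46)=44079 / 706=62.43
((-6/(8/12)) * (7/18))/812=-1/232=-0.00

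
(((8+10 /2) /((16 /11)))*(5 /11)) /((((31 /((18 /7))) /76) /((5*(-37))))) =-2056275 /434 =-4737.96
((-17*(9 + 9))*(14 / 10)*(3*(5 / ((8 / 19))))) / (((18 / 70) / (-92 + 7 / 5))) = 21508893 / 4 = 5377223.25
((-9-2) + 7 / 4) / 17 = -37 / 68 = -0.54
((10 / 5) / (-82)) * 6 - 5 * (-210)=43044 / 41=1049.85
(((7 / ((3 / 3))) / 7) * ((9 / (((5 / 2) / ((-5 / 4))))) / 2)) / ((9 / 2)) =-1 / 2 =-0.50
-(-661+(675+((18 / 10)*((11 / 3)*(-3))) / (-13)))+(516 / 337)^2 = -97284481 / 7381985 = -13.18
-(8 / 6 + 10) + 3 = -25 / 3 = -8.33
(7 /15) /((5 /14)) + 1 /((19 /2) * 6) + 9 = 4904 /475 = 10.32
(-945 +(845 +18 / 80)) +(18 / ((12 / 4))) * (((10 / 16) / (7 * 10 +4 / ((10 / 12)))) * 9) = -371471 / 3740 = -99.32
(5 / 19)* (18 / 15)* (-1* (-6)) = 36 / 19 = 1.89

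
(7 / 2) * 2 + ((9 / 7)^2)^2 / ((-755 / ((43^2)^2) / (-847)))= 2714122969436 / 258965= 10480655.57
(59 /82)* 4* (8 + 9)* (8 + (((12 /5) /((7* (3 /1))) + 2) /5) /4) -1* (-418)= 5844661 /7175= 814.59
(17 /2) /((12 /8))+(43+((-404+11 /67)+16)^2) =2026316069 /13467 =150465.29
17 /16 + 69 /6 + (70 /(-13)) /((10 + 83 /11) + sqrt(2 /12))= 8470 * sqrt(6) /2903849 + 569407089 /46461584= 12.26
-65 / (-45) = 13 / 9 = 1.44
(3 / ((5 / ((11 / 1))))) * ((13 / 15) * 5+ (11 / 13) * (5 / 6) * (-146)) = -42306 / 65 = -650.86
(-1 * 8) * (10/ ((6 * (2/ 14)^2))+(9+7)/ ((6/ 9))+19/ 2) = -2764/ 3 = -921.33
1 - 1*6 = -5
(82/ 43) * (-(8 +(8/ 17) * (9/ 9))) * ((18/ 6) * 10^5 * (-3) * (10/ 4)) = 26568000000/ 731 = 36344733.24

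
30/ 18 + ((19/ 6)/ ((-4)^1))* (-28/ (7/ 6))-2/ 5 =304/ 15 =20.27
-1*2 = -2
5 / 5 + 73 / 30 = 103 / 30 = 3.43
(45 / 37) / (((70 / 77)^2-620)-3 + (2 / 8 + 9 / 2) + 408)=-7260 / 1250119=-0.01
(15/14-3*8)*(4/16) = -321/56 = -5.73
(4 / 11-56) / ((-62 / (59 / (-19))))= -18054 / 6479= -2.79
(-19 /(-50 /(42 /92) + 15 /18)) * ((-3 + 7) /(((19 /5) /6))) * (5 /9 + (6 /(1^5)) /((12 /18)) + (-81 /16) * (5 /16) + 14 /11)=1640359 /160688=10.21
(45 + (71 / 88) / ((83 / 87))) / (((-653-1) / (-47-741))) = 21988943 / 398068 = 55.24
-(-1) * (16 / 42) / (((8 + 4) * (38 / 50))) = 50 / 1197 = 0.04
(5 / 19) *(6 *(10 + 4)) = 420 / 19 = 22.11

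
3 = 3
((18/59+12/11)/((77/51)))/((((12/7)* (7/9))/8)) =277236/49973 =5.55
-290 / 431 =-0.67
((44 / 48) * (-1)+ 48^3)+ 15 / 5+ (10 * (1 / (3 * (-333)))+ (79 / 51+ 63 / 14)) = 7513287511 / 67932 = 110600.12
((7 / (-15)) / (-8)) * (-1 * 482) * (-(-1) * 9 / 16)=-5061 / 320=-15.82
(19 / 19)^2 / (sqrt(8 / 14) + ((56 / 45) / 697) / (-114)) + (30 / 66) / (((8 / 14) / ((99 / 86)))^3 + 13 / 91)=3196246718025 *sqrt(7) / 6392493433306 + 96706186456143398526 / 56415183271207793891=3.04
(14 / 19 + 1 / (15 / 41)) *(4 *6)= 7912 / 95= 83.28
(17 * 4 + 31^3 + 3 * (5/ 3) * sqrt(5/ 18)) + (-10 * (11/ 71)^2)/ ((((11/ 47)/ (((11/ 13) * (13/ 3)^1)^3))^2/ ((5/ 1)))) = -85940401799/ 3674889 + 5 * sqrt(10)/ 6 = -23383.21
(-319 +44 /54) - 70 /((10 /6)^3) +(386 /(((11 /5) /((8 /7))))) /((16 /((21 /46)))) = -111886261 /341550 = -327.58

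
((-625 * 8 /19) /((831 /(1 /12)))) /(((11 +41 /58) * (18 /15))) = -181250 /96486579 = -0.00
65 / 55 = 13 / 11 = 1.18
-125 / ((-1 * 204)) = 125 / 204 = 0.61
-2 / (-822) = 1 / 411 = 0.00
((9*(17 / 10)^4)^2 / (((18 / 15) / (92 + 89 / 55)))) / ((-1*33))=-323263575573381 / 24200000000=-13358.00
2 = 2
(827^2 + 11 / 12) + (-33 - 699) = 683197.92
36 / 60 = 3 / 5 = 0.60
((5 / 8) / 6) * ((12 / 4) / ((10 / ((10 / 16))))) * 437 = 2185 / 256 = 8.54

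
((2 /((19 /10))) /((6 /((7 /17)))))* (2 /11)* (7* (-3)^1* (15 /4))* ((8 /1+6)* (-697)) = 2109450 /209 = 10093.06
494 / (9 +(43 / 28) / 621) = 8589672 / 156535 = 54.87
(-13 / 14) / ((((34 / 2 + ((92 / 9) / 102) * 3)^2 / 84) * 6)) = -0.04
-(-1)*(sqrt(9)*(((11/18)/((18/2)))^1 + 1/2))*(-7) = -322/27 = -11.93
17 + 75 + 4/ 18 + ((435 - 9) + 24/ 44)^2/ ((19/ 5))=992577050/ 20691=47971.44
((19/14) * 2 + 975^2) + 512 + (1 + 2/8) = 26631947/28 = 951140.96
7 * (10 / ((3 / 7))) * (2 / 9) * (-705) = -230300 / 9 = -25588.89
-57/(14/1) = -57/14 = -4.07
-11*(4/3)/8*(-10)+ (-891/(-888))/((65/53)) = 19.15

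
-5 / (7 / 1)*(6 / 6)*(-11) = 55 / 7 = 7.86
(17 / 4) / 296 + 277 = 327985 / 1184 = 277.01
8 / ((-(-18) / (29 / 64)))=29 / 144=0.20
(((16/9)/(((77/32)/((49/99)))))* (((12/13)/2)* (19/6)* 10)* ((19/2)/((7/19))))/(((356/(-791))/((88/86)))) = -13889200640/44328141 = -313.33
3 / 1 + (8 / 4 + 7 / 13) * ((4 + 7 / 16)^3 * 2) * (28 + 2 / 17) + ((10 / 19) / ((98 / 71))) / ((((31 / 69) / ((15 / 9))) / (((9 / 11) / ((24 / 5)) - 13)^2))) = 10044256871170589 / 790294529024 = 12709.51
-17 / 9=-1.89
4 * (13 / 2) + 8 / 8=27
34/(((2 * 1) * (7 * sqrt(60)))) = 17 * sqrt(15)/210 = 0.31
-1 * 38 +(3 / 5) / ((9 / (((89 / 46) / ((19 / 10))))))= -49729 / 1311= -37.93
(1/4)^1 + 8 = 33/4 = 8.25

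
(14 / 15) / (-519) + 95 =739561 / 7785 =95.00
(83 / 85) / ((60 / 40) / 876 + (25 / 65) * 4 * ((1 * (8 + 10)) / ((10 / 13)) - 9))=630136 / 14297425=0.04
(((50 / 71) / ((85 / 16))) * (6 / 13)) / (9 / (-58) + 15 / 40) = 74240 / 266747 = 0.28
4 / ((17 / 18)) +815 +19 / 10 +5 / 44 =3071471 / 3740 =821.25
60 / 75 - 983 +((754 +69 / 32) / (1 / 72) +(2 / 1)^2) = 1069301 / 20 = 53465.05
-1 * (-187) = 187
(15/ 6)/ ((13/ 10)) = 25/ 13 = 1.92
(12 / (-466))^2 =36 / 54289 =0.00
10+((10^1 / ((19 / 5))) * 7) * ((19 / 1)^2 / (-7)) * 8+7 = -7583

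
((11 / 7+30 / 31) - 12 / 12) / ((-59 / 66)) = -22044 / 12803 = -1.72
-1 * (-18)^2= -324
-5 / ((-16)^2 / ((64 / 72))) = -5 / 288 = -0.02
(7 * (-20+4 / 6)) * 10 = -4060 / 3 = -1353.33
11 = 11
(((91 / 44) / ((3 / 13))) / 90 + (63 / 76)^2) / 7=964013 / 8577360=0.11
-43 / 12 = -3.58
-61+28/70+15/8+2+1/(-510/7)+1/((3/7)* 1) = -110987/2040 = -54.41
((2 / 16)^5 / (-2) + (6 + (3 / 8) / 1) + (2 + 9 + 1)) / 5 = 1204223 / 327680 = 3.67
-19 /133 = -1 /7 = -0.14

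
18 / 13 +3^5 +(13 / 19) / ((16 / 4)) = 241621 / 988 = 244.56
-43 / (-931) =43 / 931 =0.05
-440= -440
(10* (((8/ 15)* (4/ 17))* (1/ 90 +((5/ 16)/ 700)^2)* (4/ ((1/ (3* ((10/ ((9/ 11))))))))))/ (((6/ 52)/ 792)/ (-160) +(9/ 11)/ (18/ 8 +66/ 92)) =50514088768/ 6810509349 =7.42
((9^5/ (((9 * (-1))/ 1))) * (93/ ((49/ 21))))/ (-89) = 1830519/ 623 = 2938.23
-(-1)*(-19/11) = -19/11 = -1.73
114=114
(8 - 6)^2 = 4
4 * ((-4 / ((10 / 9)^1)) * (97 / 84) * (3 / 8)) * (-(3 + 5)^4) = 893952 / 35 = 25541.49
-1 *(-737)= 737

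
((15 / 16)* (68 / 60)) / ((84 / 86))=731 / 672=1.09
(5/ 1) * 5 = 25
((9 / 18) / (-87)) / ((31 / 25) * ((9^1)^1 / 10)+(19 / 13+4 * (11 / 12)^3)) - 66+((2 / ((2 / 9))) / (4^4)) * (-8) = -244336375263 / 3686300896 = -66.28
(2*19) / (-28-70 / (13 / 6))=-247 / 392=-0.63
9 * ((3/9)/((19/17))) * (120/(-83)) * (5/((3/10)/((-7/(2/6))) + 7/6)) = -3213000/190817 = -16.84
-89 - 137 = -226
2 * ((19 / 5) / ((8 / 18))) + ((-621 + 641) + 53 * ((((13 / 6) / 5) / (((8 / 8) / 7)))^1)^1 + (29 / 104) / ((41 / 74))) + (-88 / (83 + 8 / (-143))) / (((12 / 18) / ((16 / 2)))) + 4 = 71932677211 / 379314780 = 189.64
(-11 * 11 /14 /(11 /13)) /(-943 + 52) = 13 /1134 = 0.01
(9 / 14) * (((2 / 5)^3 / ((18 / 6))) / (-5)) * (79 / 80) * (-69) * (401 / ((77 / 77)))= 6557553 / 87500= 74.94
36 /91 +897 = 81663 /91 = 897.40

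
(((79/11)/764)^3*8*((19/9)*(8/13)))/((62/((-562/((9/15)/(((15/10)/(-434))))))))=13161676105/29197484595315036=0.00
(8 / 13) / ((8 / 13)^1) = 1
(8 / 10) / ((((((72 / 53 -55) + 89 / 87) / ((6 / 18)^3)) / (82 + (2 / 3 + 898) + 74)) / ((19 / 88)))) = -23099573 / 180148320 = -0.13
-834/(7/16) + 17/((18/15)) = -79469/42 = -1892.12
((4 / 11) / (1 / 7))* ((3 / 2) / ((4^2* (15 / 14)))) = 49 / 220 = 0.22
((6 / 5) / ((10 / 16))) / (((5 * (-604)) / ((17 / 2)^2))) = -867 / 18875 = -0.05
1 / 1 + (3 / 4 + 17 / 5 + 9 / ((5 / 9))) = 427 / 20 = 21.35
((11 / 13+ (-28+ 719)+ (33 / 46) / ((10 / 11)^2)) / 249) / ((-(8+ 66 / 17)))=-234737751 / 1002606800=-0.23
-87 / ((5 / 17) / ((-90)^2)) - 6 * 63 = -2396358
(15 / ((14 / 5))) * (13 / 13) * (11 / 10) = 165 / 28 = 5.89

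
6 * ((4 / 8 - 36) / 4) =-213 / 4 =-53.25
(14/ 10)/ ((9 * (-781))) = -7/ 35145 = -0.00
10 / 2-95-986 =-1076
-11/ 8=-1.38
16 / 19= 0.84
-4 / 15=-0.27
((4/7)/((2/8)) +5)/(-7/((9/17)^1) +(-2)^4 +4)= 459/427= 1.07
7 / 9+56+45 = 916 / 9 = 101.78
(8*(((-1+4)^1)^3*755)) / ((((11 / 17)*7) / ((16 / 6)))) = 96012.47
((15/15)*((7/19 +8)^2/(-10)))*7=-176967/3610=-49.02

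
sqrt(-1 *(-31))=sqrt(31)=5.57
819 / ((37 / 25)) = 20475 / 37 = 553.38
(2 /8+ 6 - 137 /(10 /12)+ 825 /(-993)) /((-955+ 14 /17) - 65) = 17891701 /114698120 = 0.16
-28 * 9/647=-0.39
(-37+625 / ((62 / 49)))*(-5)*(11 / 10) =-311641 / 124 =-2513.23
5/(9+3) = 5/12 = 0.42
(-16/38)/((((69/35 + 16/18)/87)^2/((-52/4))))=78107538600/15424219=5063.95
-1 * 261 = -261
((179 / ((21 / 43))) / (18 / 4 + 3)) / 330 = 7697 / 51975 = 0.15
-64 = -64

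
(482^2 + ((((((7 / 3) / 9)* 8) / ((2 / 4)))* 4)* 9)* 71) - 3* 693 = 722543 / 3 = 240847.67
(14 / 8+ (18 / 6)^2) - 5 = 23 / 4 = 5.75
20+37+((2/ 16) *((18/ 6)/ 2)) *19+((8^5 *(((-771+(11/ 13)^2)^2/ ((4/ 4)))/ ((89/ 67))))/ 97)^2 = 22147251514720641715959275202542617/ 972725459410476304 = 22768244935362400.84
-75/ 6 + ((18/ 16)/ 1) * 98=391/ 4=97.75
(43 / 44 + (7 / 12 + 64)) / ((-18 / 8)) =-8654 / 297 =-29.14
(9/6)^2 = 9/4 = 2.25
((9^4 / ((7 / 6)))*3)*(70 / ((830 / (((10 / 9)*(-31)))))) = -4067820 / 83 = -49009.88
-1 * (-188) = 188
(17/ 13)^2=289/ 169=1.71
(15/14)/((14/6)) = 45/98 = 0.46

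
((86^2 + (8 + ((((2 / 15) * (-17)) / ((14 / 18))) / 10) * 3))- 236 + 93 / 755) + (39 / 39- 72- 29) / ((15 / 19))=558142156 / 79275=7040.58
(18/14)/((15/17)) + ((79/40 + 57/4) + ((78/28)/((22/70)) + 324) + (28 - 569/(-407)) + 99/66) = 43469337/113960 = 381.44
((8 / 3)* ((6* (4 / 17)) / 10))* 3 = 1.13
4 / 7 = 0.57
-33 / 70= -0.47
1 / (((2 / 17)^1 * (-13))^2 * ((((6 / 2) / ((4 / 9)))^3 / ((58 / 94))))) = 134096 / 156342069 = 0.00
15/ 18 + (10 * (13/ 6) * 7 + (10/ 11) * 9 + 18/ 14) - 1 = 24789/ 154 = 160.97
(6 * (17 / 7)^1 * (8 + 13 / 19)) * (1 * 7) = 16830 / 19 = 885.79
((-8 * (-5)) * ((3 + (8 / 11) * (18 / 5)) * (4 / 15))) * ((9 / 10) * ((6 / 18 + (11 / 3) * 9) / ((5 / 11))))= 19776 / 5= 3955.20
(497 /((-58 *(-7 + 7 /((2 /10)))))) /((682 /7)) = -497 /158224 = -0.00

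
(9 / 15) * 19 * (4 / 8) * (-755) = -8607 / 2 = -4303.50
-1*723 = -723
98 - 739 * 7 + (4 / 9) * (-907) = -49303 / 9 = -5478.11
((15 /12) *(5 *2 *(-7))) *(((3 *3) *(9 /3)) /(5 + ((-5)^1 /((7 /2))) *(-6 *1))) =-6615 /38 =-174.08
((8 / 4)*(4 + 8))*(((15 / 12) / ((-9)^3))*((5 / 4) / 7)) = -25 / 3402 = -0.01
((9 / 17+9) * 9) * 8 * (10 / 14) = 490.08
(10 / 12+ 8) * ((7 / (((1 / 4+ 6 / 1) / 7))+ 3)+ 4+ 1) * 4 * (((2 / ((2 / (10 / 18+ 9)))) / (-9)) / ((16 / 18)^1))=-50138 / 75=-668.51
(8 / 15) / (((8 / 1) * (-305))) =-0.00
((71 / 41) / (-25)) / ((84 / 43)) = -3053 / 86100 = -0.04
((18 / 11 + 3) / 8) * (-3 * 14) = -1071 / 44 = -24.34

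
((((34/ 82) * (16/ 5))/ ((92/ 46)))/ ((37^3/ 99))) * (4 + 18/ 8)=16830/ 2076773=0.01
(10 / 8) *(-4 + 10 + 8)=35 / 2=17.50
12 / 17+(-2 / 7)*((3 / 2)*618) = -31434 / 119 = -264.15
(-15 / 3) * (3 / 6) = -5 / 2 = -2.50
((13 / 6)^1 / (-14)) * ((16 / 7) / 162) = -26 / 11907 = -0.00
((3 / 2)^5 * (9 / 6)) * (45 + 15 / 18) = 66825 / 128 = 522.07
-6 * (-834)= 5004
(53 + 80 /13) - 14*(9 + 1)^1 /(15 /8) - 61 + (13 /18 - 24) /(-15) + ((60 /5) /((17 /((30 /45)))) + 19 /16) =-73.30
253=253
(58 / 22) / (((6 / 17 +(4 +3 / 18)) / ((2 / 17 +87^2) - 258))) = 1966026 / 461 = 4264.70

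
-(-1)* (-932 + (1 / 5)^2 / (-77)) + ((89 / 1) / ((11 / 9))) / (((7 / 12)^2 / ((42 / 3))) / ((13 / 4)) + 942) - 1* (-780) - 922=-1822779624469 / 1697309075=-1073.92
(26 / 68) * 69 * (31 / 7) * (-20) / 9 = -92690 / 357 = -259.64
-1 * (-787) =787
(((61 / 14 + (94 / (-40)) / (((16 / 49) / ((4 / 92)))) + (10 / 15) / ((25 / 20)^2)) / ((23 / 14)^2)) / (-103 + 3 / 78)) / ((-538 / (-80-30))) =-3458568113 / 1051393784520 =-0.00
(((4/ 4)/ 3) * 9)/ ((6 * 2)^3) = 1/ 576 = 0.00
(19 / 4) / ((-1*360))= -19 / 1440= -0.01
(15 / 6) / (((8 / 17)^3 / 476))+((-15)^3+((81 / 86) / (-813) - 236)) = 23292234351 / 2983168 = 7807.89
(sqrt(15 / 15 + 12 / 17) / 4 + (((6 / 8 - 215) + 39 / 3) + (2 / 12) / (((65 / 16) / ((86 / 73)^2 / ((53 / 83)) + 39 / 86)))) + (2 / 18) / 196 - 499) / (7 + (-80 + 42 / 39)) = 243740620143842 / 25038611984925 - 13 * sqrt(493) / 63580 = 9.73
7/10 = 0.70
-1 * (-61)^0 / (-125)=1 / 125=0.01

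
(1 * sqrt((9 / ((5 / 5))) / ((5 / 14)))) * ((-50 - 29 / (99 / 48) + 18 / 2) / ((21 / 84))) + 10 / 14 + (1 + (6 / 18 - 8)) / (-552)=-1104.88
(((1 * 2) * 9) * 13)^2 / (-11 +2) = -6084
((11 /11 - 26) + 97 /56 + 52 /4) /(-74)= 575 /4144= 0.14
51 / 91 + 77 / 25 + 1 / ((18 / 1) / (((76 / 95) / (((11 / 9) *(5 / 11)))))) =8464 / 2275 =3.72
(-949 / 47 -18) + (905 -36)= 39048 / 47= 830.81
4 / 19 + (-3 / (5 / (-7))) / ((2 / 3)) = 1237 / 190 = 6.51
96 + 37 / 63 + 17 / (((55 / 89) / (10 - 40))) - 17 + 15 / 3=-513295 / 693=-740.69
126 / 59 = 2.14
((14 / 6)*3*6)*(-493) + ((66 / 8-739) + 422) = -84059 / 4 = -21014.75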